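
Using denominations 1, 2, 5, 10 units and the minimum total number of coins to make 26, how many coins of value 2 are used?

0

26 − 2×10→6 − 1×5→1 − 1×1→0
Count of 2: 0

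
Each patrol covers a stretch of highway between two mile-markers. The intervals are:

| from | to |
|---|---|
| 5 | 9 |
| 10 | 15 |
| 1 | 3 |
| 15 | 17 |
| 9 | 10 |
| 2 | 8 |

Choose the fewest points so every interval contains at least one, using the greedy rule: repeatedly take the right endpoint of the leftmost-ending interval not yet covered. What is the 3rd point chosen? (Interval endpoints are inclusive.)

15

Sorted: [1,3] [2,8] [5,9] [9,10] [10,15] [15,17]
{[1,3],[2,8]} hit by 3; {[5,9],[9,10]} hit by 9; {[10,15],[15,17]} hit by 15.
Points: 3, 9, 15 (3 total).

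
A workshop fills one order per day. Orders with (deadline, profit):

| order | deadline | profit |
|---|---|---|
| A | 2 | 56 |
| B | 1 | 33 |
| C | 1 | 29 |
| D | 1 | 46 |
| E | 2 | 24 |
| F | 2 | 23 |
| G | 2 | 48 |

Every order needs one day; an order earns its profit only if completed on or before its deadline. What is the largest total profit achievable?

104

Sort by profit descending; place each in the latest free slot ≤ its deadline.
By profit: A(d2,56), G(d2,48), D(d1,46), B(d1,33), C(d1,29), E(d2,24), F(d2,23)
A→slot 2; G→slot 1; D skipped; B skipped; C skipped; E skipped; F skipped.
Profit = 48 + 56 = 104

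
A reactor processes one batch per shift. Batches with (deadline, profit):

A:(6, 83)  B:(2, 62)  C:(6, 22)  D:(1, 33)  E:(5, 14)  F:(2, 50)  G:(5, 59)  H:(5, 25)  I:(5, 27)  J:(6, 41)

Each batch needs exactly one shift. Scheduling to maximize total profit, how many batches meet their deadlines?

6

Profit order: A=83 B=62 G=59 F=50 J=41 D=33 I=27 H=25 C=22 E=14
Assign: A→slot 6, B→slot 2, G→slot 5, F→slot 1, J→slot 4, D skipped, I→slot 3, H skipped, C skipped, E skipped.
Slots: [1:F] [2:B] [3:I] [4:J] [5:G] [6:A]
6 of 10 scheduled.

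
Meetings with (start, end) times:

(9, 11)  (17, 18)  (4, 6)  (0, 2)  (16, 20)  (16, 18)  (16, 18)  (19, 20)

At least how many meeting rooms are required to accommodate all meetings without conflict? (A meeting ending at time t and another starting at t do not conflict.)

4

The answer is the maximum number of intervals overlapping at any instant.
Events (time:±→running): 0:+→1 2:-→0 4:+→1 6:-→0 9:+→1 11:-→0 16:+→1 16:+→2 16:+→3 17:+→4 … peak 4.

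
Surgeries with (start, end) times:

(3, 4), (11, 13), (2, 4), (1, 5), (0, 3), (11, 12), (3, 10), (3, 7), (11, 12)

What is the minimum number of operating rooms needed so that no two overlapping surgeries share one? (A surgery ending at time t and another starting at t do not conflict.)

The answer is the maximum number of intervals overlapping at any instant.
Events (time:±→running): 0:+→1 1:+→2 2:+→3 3:-→2 3:+→3 3:+→4 3:+→5 … peak 5.

5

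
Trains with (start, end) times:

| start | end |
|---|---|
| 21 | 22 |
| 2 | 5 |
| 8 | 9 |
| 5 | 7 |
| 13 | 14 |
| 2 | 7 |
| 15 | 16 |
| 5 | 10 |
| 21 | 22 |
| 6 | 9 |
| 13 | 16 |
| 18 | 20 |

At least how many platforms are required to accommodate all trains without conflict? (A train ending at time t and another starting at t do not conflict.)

4

Events (time:±→running): 2:+→1 2:+→2 5:-→1 5:+→2 5:+→3 6:+→4 … peak 4.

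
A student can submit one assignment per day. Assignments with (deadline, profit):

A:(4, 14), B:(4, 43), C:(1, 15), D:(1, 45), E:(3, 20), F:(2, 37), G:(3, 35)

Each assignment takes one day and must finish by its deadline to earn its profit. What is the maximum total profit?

Sort by profit descending; place each in the latest free slot ≤ its deadline.
Profit order: D=45 B=43 F=37 G=35 E=20 C=15 A=14
Assign: D→slot 1, B→slot 4, F→slot 2, G→slot 3, E skipped, C skipped, A skipped.
Slots: [1:D] [2:F] [3:G] [4:B]
Profit = 45 + 37 + 35 + 43 = 160

160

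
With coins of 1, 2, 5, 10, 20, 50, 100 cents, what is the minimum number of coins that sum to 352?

5

Greedy: take as many of the largest coin as possible, then repeat with the remainder.
352 − 3×100→52 − 1×50→2 − 1×2→0
Total coins = 3 + 1 + 1 = 5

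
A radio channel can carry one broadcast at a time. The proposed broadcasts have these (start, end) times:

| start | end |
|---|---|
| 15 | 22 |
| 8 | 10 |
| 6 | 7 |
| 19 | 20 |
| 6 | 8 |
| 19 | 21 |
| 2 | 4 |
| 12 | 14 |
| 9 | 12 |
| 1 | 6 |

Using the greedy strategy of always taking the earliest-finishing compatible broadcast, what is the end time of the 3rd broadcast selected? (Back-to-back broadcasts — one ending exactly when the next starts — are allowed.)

10

Order by finish time; keep every interval that doesn't clash with the previous kept one.
Sorted by end: (2,4)  (1,6)  (6,7)  (6,8)  (8,10)  (9,12)  (12,14)  (19,20)  (19,21)  (15,22)
take (2,4); skip (1,6); take (6,7); take (8,10); take (12,14); take (19,20); skip (15,22).
Selected: (2,4) (6,7) (8,10) (12,14) (19,20)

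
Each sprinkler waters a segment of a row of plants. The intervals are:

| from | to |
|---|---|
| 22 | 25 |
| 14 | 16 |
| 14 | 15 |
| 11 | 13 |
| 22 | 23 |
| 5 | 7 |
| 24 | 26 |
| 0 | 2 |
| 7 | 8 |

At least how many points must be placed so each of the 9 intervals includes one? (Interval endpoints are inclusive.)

By right end: [0,2]  [5,7]  [7,8]  [11,13]  [14,15]  [14,16]  [22,23]  [22,25]  [24,26]
[0,2] uncovered → point at 2; [5,7] uncovered → point at 7; [11,13] uncovered → point at 13; [14,15] uncovered → point at 15; [22,23] uncovered → point at 23; [24,26] uncovered → point at 26.
Points: 2, 7, 13, 15, 23, 26 (6 total).

6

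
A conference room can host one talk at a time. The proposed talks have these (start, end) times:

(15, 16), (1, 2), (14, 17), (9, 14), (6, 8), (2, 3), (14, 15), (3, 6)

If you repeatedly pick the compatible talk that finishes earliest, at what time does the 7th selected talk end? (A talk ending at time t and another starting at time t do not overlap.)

16

Greedy by earliest finish: after sorting by end time, pick each interval compatible with the last pick.
Sorted by end: (1,2)  (2,3)  (3,6)  (6,8)  (9,14)  (14,15)  (15,16)  (14,17)
take (1,2); take (2,3); take (3,6); take (6,8); take (9,14); take (14,15); take (15,16).
Selected: (1,2) (2,3) (3,6) (6,8) (9,14) (14,15) (15,16)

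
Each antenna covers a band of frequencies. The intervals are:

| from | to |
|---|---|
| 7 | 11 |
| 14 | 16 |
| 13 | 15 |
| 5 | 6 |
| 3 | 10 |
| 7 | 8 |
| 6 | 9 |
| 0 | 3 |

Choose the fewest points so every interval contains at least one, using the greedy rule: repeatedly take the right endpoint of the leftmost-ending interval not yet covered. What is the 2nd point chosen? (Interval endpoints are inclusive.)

Process intervals by earliest right end; each time one isn't hit yet, stab at its right endpoint.
Sorted: [0,3] [5,6] [7,8] [6,9] [3,10] [7,11] [13,15] [14,16]
{[0,3]} hit by 3; {[5,6]} hit by 6; {[7,8],[6,9],[3,10],[7,11]} hit by 8; {[13,15],[14,16]} hit by 15.
Points: 3, 6, 8, 15 (4 total).

6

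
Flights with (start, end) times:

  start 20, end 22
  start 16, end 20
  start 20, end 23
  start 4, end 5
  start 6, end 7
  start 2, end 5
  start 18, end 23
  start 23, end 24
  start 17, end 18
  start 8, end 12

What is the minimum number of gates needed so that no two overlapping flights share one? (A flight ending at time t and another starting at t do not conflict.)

Count concurrent intervals with a sweep; the peak is the room count.
starts: [2, 4, 6, 8, 16, 17, 18, 20, 20, 23]
ends:   [5, 5, 7, 12, 18, 20, 22, 23, 23, 24]
s2→1 s4→2 e5→1 e5→0 s6→1 e7→0 s8→1 e12→0 s16→1 s17→2 e18→1 s18→2 e20→1 s20→2 s20→3  — peak 3.

3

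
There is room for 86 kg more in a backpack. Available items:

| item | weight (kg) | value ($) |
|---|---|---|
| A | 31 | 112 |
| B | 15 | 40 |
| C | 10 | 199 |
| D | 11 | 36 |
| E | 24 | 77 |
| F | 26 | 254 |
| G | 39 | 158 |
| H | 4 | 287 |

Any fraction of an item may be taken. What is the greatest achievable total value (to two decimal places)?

923.29

Order: H (287/4=71.75) > C (199/10=19.90) > F (254/26=9.77) > G (158/39=4.05) > A (112/31=3.61) > D (36/11=3.27) > E (77/24=3.21) > B (40/15=2.67)
Fill: take H (4 @ 287) → take C (10 @ 199) → take F (26 @ 254) → take G (39 @ 158) → take 7/31 of A → 25.29; 86/86 used.
Total value = 923.29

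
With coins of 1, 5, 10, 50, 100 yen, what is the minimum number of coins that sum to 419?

10

Use the largest denomination that fits, subtract, and repeat.
419 − 4×100→19 − 1×10→9 − 1×5→4 − 4×1→0
Total coins = 4 + 1 + 1 + 4 = 10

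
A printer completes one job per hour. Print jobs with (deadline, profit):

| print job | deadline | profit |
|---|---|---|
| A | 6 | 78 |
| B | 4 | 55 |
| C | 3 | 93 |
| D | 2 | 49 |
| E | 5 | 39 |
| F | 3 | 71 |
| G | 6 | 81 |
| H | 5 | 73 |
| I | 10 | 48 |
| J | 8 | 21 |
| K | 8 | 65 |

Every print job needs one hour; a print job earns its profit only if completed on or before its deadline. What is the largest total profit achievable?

By profit: C(d3,93), G(d6,81), A(d6,78), H(d5,73), F(d3,71), K(d8,65), B(d4,55), D(d2,49), I(d10,48), E(d5,39), J(d8,21)
C→slot 3; G→slot 6; A→slot 5; H→slot 4; F→slot 2; K→slot 8; B→slot 1; D skipped; I→slot 10; E skipped; J→slot 7.
Profit = 55 + 71 + 93 + 73 + 78 + 81 + 21 + 65 + 48 = 585

585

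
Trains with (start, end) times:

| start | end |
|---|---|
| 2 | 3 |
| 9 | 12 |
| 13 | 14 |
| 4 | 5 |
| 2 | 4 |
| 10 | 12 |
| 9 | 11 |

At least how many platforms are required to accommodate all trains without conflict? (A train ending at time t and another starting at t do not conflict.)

3

The answer is the maximum number of intervals overlapping at any instant.
starts: [2, 2, 4, 9, 9, 10, 13]
ends:   [3, 4, 5, 11, 12, 12, 14]
s2→1 s2→2 e3→1 e4→0 s4→1 e5→0 s9→1 s9→2 s10→3  — peak 3.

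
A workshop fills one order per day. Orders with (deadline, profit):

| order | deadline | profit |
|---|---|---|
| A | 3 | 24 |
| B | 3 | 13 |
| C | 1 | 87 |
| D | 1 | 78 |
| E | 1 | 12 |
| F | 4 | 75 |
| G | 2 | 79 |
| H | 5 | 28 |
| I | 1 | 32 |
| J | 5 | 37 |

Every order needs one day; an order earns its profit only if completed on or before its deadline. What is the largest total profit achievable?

Take jobs in profit order; each goes to the latest open slot no later than its deadline.
Profit order: C=87 G=79 D=78 F=75 J=37 I=32 H=28 A=24 B=13 E=12
Assign: C→slot 1, G→slot 2, D skipped, F→slot 4, J→slot 5, I skipped, H→slot 3, A skipped, B skipped, E skipped.
Slots: [1:C] [2:G] [3:H] [4:F] [5:J]
Profit = 87 + 79 + 28 + 75 + 37 = 306

306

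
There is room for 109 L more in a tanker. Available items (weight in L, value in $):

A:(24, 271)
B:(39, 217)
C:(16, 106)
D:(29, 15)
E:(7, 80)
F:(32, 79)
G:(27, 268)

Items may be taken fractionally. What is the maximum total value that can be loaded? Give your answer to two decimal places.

Sort by value per unit weight and fill in that order.
Order: E (80/7=11.43) > A (271/24=11.29) > G (268/27=9.93) > C (106/16=6.62) > B (217/39=5.56) > F (79/32=2.47) > D (15/29=0.52)
Fill: take E (7 @ 80) → take A (24 @ 271) → take G (27 @ 268) → take C (16 @ 106) → take 35/39 of B → 194.74; 109/109 used.
Total value = 919.74

919.74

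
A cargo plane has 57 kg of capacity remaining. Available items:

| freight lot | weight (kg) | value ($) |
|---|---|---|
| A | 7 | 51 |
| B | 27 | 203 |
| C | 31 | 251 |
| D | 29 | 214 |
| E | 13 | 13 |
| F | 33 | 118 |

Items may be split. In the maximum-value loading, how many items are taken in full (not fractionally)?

1

Greedy by value/weight ratio, highest first.
Order: C (251/31=8.10) > B (203/27=7.52) > D (214/29=7.38) > A (51/7=7.29) > F (118/33=3.58) > E (13/13=1.00)
Fill: take C (31 @ 251) → take 26/27 of B → 195.48; 57/57 used.
1 item(s) taken whole; one partial (take 26/27 of B).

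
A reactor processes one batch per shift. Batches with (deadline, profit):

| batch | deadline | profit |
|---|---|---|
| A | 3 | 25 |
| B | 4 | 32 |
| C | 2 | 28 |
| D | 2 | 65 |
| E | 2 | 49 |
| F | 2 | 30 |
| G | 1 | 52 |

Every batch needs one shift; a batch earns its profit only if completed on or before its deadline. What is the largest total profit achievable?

By profit: D(d2,65), G(d1,52), E(d2,49), B(d4,32), F(d2,30), C(d2,28), A(d3,25)
D→slot 2; G→slot 1; E skipped; B→slot 4; F skipped; C skipped; A→slot 3.
Profit = 52 + 65 + 25 + 32 = 174

174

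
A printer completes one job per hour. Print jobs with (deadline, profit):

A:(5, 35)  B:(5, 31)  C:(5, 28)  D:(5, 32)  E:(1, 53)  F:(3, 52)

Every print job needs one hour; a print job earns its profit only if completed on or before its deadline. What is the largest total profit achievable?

Take jobs in profit order; each goes to the latest open slot no later than its deadline.
By profit: E(d1,53), F(d3,52), A(d5,35), D(d5,32), B(d5,31), C(d5,28)
E→slot 1; F→slot 3; A→slot 5; D→slot 4; B→slot 2; C skipped.
Profit = 53 + 31 + 52 + 32 + 35 = 203

203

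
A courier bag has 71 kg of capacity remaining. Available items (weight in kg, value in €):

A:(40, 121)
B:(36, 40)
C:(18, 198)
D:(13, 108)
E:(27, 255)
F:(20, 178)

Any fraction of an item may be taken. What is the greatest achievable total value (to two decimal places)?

680.85

Sort by value per unit weight and fill in that order.
Order: C (198/18=11.00) > E (255/27=9.44) > F (178/20=8.90) > D (108/13=8.31) > A (121/40=3.02) > B (40/36=1.11)
Fill: take C (18 @ 198) → take E (27 @ 255) → take F (20 @ 178) → take 6/13 of D → 49.85; 71/71 used.
Total value = 680.85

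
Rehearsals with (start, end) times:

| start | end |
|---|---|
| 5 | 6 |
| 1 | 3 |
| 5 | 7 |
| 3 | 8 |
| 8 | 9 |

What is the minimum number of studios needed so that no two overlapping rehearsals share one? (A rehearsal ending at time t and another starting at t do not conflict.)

Count concurrent intervals with a sweep; the peak is the room count.
Events (time:±→running): 1:+→1 3:-→0 3:+→1 5:+→2 5:+→3 … peak 3.

3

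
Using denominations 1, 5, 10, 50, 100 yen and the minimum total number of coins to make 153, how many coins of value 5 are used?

153 − 1×100→53 − 1×50→3 − 3×1→0
Count of 5: 0

0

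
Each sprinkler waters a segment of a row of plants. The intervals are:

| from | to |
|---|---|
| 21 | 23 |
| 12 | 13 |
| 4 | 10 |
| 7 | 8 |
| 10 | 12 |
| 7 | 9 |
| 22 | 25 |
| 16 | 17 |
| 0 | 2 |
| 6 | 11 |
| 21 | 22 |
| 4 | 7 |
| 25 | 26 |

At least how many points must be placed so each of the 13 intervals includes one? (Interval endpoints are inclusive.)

By right end: [0,2]  [4,7]  [7,8]  [7,9]  [4,10]  [6,11]  [10,12]  [12,13]  [16,17]  [21,22]  [21,23]  [22,25]  [25,26]
[0,2] uncovered → point at 2; [4,7] uncovered → point at 7; [10,12] uncovered → point at 12; [16,17] uncovered → point at 17; [21,22] uncovered → point at 22; [25,26] uncovered → point at 26.
Points: 2, 7, 12, 17, 22, 26 (6 total).

6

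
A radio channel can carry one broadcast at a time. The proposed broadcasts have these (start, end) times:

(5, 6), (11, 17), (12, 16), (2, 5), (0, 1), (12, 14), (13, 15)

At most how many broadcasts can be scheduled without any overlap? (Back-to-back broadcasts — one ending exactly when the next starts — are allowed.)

4

Sorted by end: (0,1)  (2,5)  (5,6)  (12,14)  (13,15)  (12,16)  (11,17)
take (0,1); take (2,5); take (5,6); take (12,14); skip (12,16).
Selected 4 broadcasts.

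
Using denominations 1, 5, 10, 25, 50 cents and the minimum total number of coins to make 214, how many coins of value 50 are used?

Use the largest denomination that fits, subtract, and repeat.
214 − 4×50→14 − 1×10→4 − 4×1→0
Count of 50: 4

4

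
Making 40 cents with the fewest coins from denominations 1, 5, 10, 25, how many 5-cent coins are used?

40 = 1×25 + 1×10 + 1×5
Count of 5: 1

1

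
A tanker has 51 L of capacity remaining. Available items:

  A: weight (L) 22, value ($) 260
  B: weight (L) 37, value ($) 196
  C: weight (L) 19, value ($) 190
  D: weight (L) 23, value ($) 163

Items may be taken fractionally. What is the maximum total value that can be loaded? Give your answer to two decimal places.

Order: A (260/22=11.82) > C (190/19=10.00) > D (163/23=7.09) > B (196/37=5.30)
Fill: take A (22 @ 260) → take C (19 @ 190) → take 10/23 of D → 70.87; 51/51 used.
Total value = 520.87

520.87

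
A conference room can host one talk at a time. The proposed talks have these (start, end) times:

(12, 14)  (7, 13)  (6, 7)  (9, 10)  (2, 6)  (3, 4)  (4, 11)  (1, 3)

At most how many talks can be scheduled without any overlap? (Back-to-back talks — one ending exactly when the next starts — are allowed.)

5

Sorted by end: (1,3)  (3,4)  (2,6)  (6,7)  (9,10)  (4,11)  (7,13)  (12,14)
take (1,3); take (3,4); skip (2,6); take (6,7); take (9,10); take (12,14).
Selected 5 talks.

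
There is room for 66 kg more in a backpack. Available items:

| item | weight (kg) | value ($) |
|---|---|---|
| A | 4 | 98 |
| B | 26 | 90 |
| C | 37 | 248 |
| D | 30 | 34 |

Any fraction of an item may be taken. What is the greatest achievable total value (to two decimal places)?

432.54

Greedy by value/weight ratio, highest first.
Order: A (98/4=24.50) > C (248/37=6.70) > B (90/26=3.46) > D (34/30=1.13)
Fill: take A (4 @ 98) → take C (37 @ 248) → take 25/26 of B → 86.54; 66/66 used.
Total value = 432.54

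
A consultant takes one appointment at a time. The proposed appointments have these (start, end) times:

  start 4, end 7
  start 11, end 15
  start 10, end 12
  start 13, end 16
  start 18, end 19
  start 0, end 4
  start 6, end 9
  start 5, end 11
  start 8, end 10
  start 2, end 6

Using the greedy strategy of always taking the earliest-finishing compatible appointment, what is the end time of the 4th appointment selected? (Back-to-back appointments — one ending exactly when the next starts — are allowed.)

12

Sort by end time and greedily take each interval whose start is ≥ the last chosen end.
Sorted by end: (0,4)  (2,6)  (4,7)  (6,9)  (8,10)  (5,11)  (10,12)  (11,15)  (13,16)  (18,19)
take (0,4); take (4,7); take (8,10); take (10,12); skip (11,15); take (13,16); take (18,19).
Selected: (0,4) (4,7) (8,10) (10,12) (13,16) (18,19)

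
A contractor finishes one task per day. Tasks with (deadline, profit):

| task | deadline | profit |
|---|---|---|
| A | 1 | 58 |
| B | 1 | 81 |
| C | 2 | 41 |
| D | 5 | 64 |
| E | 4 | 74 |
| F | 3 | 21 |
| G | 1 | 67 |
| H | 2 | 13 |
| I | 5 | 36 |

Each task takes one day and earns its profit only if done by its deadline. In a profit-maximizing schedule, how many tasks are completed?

5

Profit order: B=81 E=74 G=67 D=64 A=58 C=41 I=36 F=21 H=13
Assign: B→slot 1, E→slot 4, G skipped, D→slot 5, A skipped, C→slot 2, I→slot 3, F skipped, H skipped.
Slots: [1:B] [2:C] [3:I] [4:E] [5:D]
5 of 9 scheduled.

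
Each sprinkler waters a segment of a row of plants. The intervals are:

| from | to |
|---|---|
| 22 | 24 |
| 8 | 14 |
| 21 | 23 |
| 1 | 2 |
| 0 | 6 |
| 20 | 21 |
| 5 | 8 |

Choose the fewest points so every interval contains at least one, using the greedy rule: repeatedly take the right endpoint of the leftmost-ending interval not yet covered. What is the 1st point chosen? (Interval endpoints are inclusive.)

2

Sort by right endpoint; whenever an interval is uncovered, place a point at its right end.
Sorted: [1,2] [0,6] [5,8] [8,14] [20,21] [21,23] [22,24]
{[1,2],[0,6]} hit by 2; {[5,8],[8,14]} hit by 8; {[20,21],[21,23]} hit by 21; {[22,24]} hit by 24.
Points: 2, 8, 21, 24 (4 total).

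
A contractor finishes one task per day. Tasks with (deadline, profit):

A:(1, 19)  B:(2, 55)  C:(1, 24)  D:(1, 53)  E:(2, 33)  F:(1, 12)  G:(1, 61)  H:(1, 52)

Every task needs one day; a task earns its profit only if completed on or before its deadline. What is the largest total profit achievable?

By profit: G(d1,61), B(d2,55), D(d1,53), H(d1,52), E(d2,33), C(d1,24), A(d1,19), F(d1,12)
G→slot 1; B→slot 2; D skipped; H skipped; E skipped; C skipped; A skipped; F skipped.
Profit = 61 + 55 = 116

116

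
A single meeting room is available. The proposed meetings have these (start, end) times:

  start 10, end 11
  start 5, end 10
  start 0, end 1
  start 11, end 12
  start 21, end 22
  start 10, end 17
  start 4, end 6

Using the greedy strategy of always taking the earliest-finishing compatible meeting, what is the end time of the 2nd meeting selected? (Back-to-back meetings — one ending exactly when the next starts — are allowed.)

6

Greedy by earliest finish: after sorting by end time, pick each interval compatible with the last pick.
By end time: (0,1), (4,6), (5,10), (10,11), (11,12), (10,17), (21,22).
Pick (0,1); next start ≥ 1 → (4,6); next start ≥ 6 → (10,11); next start ≥ 11 → (11,12); next start ≥ 12 → (21,22).
Selected: (0,1) (4,6) (10,11) (11,12) (21,22)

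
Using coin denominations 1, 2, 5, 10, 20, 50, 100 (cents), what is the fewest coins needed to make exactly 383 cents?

8

383 = 3×100 + 1×50 + 1×20 + 1×10 + 1×2 + 1×1
Total coins = 3 + 1 + 1 + 1 + 1 + 1 = 8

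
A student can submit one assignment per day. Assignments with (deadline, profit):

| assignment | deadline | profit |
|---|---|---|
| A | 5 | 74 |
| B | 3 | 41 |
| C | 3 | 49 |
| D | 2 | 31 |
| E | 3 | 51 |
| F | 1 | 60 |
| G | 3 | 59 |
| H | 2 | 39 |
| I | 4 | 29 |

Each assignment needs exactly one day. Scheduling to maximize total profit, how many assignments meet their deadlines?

By profit: A(d5,74), F(d1,60), G(d3,59), E(d3,51), C(d3,49), B(d3,41), H(d2,39), D(d2,31), I(d4,29)
A→slot 5; F→slot 1; G→slot 3; E→slot 2; C skipped; B skipped; H skipped; D skipped; I→slot 4.
5 of 9 scheduled.

5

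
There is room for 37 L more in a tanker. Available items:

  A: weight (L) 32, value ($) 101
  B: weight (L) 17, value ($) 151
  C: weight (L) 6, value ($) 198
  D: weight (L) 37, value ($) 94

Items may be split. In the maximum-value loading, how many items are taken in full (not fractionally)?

Greedy by value/weight ratio, highest first.
Order: C (198/6=33.00) > B (151/17=8.88) > A (101/32=3.16) > D (94/37=2.54)
Fill: take C (6 @ 198) → take B (17 @ 151) → take 14/32 of A → 44.19; 37/37 used.
2 item(s) taken whole; one partial (take 14/32 of A).

2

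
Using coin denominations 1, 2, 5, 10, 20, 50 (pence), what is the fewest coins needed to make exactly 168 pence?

Use the largest denomination that fits, subtract, and repeat.
168 − 3×50→18 − 1×10→8 − 1×5→3 − 1×2→1 − 1×1→0
Total coins = 3 + 1 + 1 + 1 + 1 = 7

7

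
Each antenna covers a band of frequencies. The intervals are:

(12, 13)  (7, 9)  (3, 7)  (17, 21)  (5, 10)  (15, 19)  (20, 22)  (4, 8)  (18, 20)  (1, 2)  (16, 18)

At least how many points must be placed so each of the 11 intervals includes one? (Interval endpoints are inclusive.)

5

Sort by right endpoint; whenever an interval is uncovered, place a point at its right end.
By right end: [1,2]  [3,7]  [4,8]  [7,9]  [5,10]  [12,13]  [16,18]  [15,19]  [18,20]  [17,21]  [20,22]
[1,2] uncovered → point at 2; [3,7] uncovered → point at 7; [12,13] uncovered → point at 13; [16,18] uncovered → point at 18; [20,22] uncovered → point at 22.
Points: 2, 7, 13, 18, 22 (5 total).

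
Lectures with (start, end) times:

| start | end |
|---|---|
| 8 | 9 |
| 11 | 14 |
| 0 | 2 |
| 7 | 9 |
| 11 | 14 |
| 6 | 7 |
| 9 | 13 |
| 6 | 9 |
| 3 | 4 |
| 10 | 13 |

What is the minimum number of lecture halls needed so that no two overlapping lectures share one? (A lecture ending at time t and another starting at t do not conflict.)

Count concurrent intervals with a sweep; the peak is the room count.
Events (time:±→running): 0:+→1 2:-→0 3:+→1 4:-→0 6:+→1 6:+→2 7:-→1 7:+→2 8:+→3 9:-→2 9:-→1 9:-→0 9:+→1 10:+→2 11:+→3 11:+→4 … peak 4.

4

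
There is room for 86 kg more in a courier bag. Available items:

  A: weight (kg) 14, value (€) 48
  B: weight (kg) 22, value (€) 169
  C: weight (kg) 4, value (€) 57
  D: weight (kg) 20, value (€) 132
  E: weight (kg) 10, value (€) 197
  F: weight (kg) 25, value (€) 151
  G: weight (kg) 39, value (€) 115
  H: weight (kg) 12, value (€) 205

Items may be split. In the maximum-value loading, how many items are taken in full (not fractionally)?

5

Order: E (197/10=19.70) > H (205/12=17.08) > C (57/4=14.25) > B (169/22=7.68) > D (132/20=6.60) > F (151/25=6.04) > A (48/14=3.43) > G (115/39=2.95)
Fill: take E (10 @ 197) → take H (12 @ 205) → take C (4 @ 57) → take B (22 @ 169) → take D (20 @ 132) → take 18/25 of F → 108.72; 86/86 used.
5 item(s) taken whole; one partial (take 18/25 of F).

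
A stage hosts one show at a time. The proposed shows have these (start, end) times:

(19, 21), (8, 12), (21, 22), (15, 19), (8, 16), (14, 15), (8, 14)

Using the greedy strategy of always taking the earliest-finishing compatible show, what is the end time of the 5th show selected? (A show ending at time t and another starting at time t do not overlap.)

22

Order by finish time; keep every interval that doesn't clash with the previous kept one.
By end time: (8,12), (8,14), (14,15), (8,16), (15,19), (19,21), (21,22).
Pick (8,12); next start ≥ 12 → (14,15); next start ≥ 15 → (15,19); next start ≥ 19 → (19,21); next start ≥ 21 → (21,22).
Selected: (8,12) (14,15) (15,19) (19,21) (21,22)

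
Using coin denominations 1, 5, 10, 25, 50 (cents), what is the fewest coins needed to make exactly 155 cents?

Use the largest denomination that fits, subtract, and repeat.
155 = 3×50 + 1×5
Total coins = 3 + 1 = 4

4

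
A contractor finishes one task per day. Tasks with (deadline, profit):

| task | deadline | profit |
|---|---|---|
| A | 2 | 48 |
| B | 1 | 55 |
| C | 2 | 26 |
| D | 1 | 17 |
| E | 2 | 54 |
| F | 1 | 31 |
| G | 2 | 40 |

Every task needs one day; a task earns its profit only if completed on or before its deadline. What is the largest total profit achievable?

Profit order: B=55 E=54 A=48 G=40 F=31 C=26 D=17
Assign: B→slot 1, E→slot 2, A skipped, G skipped, F skipped, C skipped, D skipped.
Slots: [1:B] [2:E]
Profit = 55 + 54 = 109

109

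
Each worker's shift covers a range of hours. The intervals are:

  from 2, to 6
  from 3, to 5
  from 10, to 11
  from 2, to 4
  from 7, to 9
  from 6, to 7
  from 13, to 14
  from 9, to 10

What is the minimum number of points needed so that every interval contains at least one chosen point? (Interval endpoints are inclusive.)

Process intervals by earliest right end; each time one isn't hit yet, stab at its right endpoint.
By right end: [2,4]  [3,5]  [2,6]  [6,7]  [7,9]  [9,10]  [10,11]  [13,14]
[2,4] uncovered → point at 4; [6,7] uncovered → point at 7; [9,10] uncovered → point at 10; [13,14] uncovered → point at 14.
Points: 4, 7, 10, 14 (4 total).

4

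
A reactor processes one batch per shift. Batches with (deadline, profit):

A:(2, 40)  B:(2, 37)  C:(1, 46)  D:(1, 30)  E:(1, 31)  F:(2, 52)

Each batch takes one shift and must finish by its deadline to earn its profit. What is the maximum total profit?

By profit: F(d2,52), C(d1,46), A(d2,40), B(d2,37), E(d1,31), D(d1,30)
F→slot 2; C→slot 1; A skipped; B skipped; E skipped; D skipped.
Profit = 46 + 52 = 98

98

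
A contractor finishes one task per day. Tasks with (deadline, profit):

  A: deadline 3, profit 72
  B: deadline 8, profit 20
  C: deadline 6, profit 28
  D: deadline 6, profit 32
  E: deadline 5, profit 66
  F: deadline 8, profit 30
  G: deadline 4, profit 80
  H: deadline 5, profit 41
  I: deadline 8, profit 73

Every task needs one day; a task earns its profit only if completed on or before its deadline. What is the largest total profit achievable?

422

By profit: G(d4,80), I(d8,73), A(d3,72), E(d5,66), H(d5,41), D(d6,32), F(d8,30), C(d6,28), B(d8,20)
G→slot 4; I→slot 8; A→slot 3; E→slot 5; H→slot 2; D→slot 6; F→slot 7; C→slot 1; B skipped.
Profit = 28 + 41 + 72 + 80 + 66 + 32 + 30 + 73 = 422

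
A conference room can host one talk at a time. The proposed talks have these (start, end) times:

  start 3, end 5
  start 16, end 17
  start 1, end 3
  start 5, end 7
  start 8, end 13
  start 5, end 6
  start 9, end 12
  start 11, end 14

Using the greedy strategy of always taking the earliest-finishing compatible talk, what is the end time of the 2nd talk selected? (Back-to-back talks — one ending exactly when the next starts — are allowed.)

Order by finish time; keep every interval that doesn't clash with the previous kept one.
Sorted by end: (1,3)  (3,5)  (5,6)  (5,7)  (9,12)  (8,13)  (11,14)  (16,17)
take (1,3); take (3,5); take (5,6); take (9,12); skip (8,13); take (16,17).
Selected: (1,3) (3,5) (5,6) (9,12) (16,17)

5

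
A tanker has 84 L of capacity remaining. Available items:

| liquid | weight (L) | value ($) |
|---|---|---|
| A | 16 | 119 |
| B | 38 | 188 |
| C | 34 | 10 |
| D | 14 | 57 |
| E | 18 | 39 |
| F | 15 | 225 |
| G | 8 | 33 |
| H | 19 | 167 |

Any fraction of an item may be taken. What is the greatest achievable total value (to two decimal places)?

679.21

Sort by value per unit weight and fill in that order.
Ratios (sorted): F 15.00, H 8.79, A 7.44, B 4.95, G 4.12, D 4.07, E 2.17, C 0.29
take F (15 @ 225); take H (19 @ 167); take A (16 @ 119); take 34/38 of B → 168.21. Capacity used 84/84.
Total value = 679.21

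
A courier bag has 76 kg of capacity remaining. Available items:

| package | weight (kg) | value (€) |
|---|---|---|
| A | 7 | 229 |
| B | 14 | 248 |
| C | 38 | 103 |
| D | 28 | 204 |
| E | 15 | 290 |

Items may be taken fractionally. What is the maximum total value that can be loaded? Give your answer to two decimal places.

Order: A (229/7=32.71) > E (290/15=19.33) > B (248/14=17.71) > D (204/28=7.29) > C (103/38=2.71)
Fill: take A (7 @ 229) → take E (15 @ 290) → take B (14 @ 248) → take D (28 @ 204) → take 12/38 of C → 32.53; 76/76 used.
Total value = 1003.53

1003.53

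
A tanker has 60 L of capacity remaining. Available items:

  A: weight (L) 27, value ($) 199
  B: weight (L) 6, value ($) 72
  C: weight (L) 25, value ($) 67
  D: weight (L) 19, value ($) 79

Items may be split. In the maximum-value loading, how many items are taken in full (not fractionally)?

3

Greedy by value/weight ratio, highest first.
Ratios (sorted): B 12.00, A 7.37, D 4.16, C 2.68
take B (6 @ 72); take A (27 @ 199); take D (19 @ 79); take 8/25 of C → 21.44. Capacity used 60/60.
3 item(s) taken whole; one partial (take 8/25 of C).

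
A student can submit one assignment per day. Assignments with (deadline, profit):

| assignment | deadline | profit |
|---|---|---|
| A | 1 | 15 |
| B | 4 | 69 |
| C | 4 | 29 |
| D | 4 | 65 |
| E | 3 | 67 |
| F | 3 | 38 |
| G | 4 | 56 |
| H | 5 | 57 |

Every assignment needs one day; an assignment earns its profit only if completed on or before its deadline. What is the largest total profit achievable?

314

Profit order: B=69 E=67 D=65 H=57 G=56 F=38 C=29 A=15
Assign: B→slot 4, E→slot 3, D→slot 2, H→slot 5, G→slot 1, F skipped, C skipped, A skipped.
Slots: [1:G] [2:D] [3:E] [4:B] [5:H]
Profit = 56 + 65 + 67 + 69 + 57 = 314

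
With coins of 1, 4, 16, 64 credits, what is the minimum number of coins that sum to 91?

7

Use the largest denomination that fits, subtract, and repeat.
91 = 1×64 + 1×16 + 2×4 + 3×1
Total coins = 1 + 1 + 2 + 3 = 7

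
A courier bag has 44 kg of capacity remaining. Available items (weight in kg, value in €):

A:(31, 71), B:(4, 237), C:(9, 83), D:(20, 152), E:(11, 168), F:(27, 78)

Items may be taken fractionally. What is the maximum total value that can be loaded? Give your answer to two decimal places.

Greedy by value/weight ratio, highest first.
Order: B (237/4=59.25) > E (168/11=15.27) > C (83/9=9.22) > D (152/20=7.60) > F (78/27=2.89) > A (71/31=2.29)
Fill: take B (4 @ 237) → take E (11 @ 168) → take C (9 @ 83) → take D (20 @ 152); 44/44 used.
Total value = 640.00

640.00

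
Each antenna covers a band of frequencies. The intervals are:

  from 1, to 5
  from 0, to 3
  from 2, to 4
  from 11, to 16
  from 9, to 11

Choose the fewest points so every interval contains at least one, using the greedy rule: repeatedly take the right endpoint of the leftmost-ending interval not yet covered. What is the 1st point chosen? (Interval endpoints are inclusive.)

Process intervals by earliest right end; each time one isn't hit yet, stab at its right endpoint.
Sorted: [0,3] [2,4] [1,5] [9,11] [11,16]
{[0,3],[2,4],[1,5]} hit by 3; {[9,11],[11,16]} hit by 11.
Points: 3, 11 (2 total).

3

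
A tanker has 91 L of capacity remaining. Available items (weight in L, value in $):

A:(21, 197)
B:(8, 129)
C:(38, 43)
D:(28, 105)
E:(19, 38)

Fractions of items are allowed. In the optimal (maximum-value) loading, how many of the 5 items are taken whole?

Ratios (sorted): B 16.12, A 9.38, D 3.75, E 2.00, C 1.13
take B (8 @ 129); take A (21 @ 197); take D (28 @ 105); take E (19 @ 38); take 15/38 of C → 16.97. Capacity used 91/91.
4 item(s) taken whole; one partial (take 15/38 of C).

4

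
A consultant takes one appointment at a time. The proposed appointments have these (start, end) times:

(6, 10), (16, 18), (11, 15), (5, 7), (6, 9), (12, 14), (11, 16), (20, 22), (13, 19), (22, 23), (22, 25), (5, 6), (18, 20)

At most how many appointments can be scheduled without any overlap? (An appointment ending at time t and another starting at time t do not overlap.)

Greedy by earliest finish: after sorting by end time, pick each interval compatible with the last pick.
By end time: (5,6), (5,7), (6,9), (6,10), (12,14), (11,15), (11,16), (16,18), (13,19), (18,20), (20,22), (22,23), (22,25).
Pick (5,6); next start ≥ 6 → (6,9); next start ≥ 9 → (12,14); next start ≥ 14 → (16,18); next start ≥ 18 → (18,20); next start ≥ 20 → (20,22); next start ≥ 22 → (22,23).
Selected 7 appointments.

7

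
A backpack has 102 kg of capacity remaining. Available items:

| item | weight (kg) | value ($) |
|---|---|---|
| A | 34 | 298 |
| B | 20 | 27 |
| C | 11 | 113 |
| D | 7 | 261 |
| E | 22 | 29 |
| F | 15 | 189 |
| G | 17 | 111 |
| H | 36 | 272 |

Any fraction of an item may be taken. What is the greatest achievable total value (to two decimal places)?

Greedy by value/weight ratio, highest first.
Ratios (sorted): D 37.29, F 12.60, C 10.27, A 8.76, H 7.56, G 6.53, B 1.35, E 1.32
take D (7 @ 261); take F (15 @ 189); take C (11 @ 113); take A (34 @ 298); take 35/36 of H → 264.44. Capacity used 102/102.
Total value = 1125.44

1125.44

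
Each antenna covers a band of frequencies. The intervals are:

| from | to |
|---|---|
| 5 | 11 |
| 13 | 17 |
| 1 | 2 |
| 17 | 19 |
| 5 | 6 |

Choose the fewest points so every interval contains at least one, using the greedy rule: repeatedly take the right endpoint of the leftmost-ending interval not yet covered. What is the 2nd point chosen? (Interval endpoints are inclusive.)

By right end: [1,2]  [5,6]  [5,11]  [13,17]  [17,19]
[1,2] uncovered → point at 2; [5,6] uncovered → point at 6; [13,17] uncovered → point at 17.
Points: 2, 6, 17 (3 total).

6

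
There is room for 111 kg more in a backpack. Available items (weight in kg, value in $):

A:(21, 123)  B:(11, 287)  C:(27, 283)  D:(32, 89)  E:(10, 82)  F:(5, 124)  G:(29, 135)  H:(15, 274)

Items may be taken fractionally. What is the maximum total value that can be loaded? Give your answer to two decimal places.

1275.41

Ratios (sorted): B 26.09, F 24.80, H 18.27, C 10.48, E 8.20, A 5.86, G 4.66, D 2.78
take B (11 @ 287); take F (5 @ 124); take H (15 @ 274); take C (27 @ 283); take E (10 @ 82); take A (21 @ 123); take 22/29 of G → 102.41. Capacity used 111/111.
Total value = 1275.41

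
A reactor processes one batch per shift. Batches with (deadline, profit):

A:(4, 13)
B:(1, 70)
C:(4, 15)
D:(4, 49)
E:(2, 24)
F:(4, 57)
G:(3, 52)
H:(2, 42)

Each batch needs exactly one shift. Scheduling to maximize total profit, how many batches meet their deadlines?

4

Sort by profit descending; place each in the latest free slot ≤ its deadline.
Profit order: B=70 F=57 G=52 D=49 H=42 E=24 C=15 A=13
Assign: B→slot 1, F→slot 4, G→slot 3, D→slot 2, H skipped, E skipped, C skipped, A skipped.
Slots: [1:B] [2:D] [3:G] [4:F]
4 of 8 scheduled.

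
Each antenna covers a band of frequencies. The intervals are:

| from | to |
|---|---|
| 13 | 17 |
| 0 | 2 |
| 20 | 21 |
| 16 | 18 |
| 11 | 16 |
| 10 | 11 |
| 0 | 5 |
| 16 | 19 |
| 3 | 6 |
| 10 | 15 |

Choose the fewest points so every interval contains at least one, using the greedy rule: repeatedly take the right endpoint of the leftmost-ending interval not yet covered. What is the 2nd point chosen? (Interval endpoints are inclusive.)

6

Sorted: [0,2] [0,5] [3,6] [10,11] [10,15] [11,16] [13,17] [16,18] [16,19] [20,21]
{[0,2],[0,5]} hit by 2; {[3,6]} hit by 6; {[10,11],[10,15],[11,16]} hit by 11; {[13,17],[16,18],[16,19]} hit by 17; {[20,21]} hit by 21.
Points: 2, 6, 11, 17, 21 (5 total).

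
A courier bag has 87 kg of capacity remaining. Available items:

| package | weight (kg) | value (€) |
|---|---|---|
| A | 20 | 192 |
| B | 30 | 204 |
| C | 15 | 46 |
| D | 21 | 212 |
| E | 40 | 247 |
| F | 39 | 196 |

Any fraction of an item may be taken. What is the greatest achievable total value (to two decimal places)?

706.80

Sort by value per unit weight and fill in that order.
Ratios (sorted): D 10.10, A 9.60, B 6.80, E 6.17, F 5.03, C 3.07
take D (21 @ 212); take A (20 @ 192); take B (30 @ 204); take 16/40 of E → 98.80. Capacity used 87/87.
Total value = 706.80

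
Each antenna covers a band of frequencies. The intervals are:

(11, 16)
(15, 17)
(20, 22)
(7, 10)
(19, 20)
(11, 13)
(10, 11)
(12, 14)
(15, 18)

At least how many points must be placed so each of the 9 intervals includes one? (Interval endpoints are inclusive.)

4

Process intervals by earliest right end; each time one isn't hit yet, stab at its right endpoint.
By right end: [7,10]  [10,11]  [11,13]  [12,14]  [11,16]  [15,17]  [15,18]  [19,20]  [20,22]
[7,10] uncovered → point at 10; [11,13] uncovered → point at 13; [15,17] uncovered → point at 17; [19,20] uncovered → point at 20.
Points: 10, 13, 17, 20 (4 total).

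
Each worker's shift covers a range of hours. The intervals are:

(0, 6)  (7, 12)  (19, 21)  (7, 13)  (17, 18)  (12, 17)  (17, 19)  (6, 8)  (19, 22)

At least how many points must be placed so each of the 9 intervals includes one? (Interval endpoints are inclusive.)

4

Process intervals by earliest right end; each time one isn't hit yet, stab at its right endpoint.
Sorted: [0,6] [6,8] [7,12] [7,13] [12,17] [17,18] [17,19] [19,21] [19,22]
{[0,6],[6,8]} hit by 6; {[7,12],[7,13],[12,17]} hit by 12; {[17,18],[17,19]} hit by 18; {[19,21],[19,22]} hit by 21.
Points: 6, 12, 18, 21 (4 total).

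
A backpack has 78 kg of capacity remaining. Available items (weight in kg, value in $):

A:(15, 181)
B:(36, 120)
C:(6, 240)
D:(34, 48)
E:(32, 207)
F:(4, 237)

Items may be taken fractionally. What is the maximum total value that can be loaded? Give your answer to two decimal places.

Order: F (237/4=59.25) > C (240/6=40.00) > A (181/15=12.07) > E (207/32=6.47) > B (120/36=3.33) > D (48/34=1.41)
Fill: take F (4 @ 237) → take C (6 @ 240) → take A (15 @ 181) → take E (32 @ 207) → take 21/36 of B → 70.00; 78/78 used.
Total value = 935.00

935.00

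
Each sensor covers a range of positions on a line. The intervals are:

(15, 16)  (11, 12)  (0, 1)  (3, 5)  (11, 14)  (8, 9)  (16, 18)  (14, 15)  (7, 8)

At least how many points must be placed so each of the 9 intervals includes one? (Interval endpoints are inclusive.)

Sorted: [0,1] [3,5] [7,8] [8,9] [11,12] [11,14] [14,15] [15,16] [16,18]
{[0,1]} hit by 1; {[3,5]} hit by 5; {[7,8],[8,9]} hit by 8; {[11,12],[11,14]} hit by 12; {[14,15],[15,16]} hit by 15; {[16,18]} hit by 18.
Points: 1, 5, 8, 12, 15, 18 (6 total).

6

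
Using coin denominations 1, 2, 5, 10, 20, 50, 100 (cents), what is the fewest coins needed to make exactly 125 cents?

125 = 1×100 + 1×20 + 1×5
Total coins = 1 + 1 + 1 = 3

3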